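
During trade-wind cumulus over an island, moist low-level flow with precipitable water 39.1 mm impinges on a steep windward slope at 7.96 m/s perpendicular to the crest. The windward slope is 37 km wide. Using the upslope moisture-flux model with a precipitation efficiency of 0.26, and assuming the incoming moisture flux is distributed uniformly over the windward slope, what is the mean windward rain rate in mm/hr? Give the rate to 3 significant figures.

Incoming column moisture flux per unit ridge length: F = V × PW = 7.96 × 39.1 = 311.236 mm·m/s.
Spread over the 37 km slope with efficiency ε = 0.26: R = ε·F/W = 0.26 × 311.236 / 37000 m = 2.187e-03 mm/s.
R = 2.187e-03 × 3600 = 7.87 mm/hr.

R ≈ 7.87 mm/hr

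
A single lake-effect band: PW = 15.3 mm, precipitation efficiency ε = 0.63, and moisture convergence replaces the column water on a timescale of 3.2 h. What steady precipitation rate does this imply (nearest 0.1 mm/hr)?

R ≈ 3.0 mm/hr

Each overturning extracts ε × PW = 0.63 × 15.3 = 9.639 mm.
Rate = ε·PW / τ = 9.639 / 3.2 h = 3.0 mm/hr.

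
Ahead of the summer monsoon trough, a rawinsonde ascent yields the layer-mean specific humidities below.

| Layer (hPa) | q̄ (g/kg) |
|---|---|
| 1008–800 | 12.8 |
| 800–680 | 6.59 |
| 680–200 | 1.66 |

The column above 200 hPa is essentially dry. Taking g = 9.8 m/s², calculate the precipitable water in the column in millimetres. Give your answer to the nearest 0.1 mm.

Precipitable water is the column-integrated vapour mass per unit area: PW = (1/g) Σ q̄ Δp, with q in kg/kg and Δp in Pa (1 kg/m² of water = 1 mm).
Layer 1008–800 hPa: Δp = 208 hPa = 20800 Pa, q̄ = 0.0128 kg/kg → 0.0128 × 20800 / 9.8 = 27.17 mm
Layer 800–680 hPa: Δp = 120 hPa = 12000 Pa, q̄ = 0.00659 kg/kg → 0.00659 × 12000 / 9.8 = 8.07 mm
Layer 680–200 hPa: Δp = 480 hPa = 48000 Pa, q̄ = 0.00166 kg/kg → 0.00166 × 48000 / 9.8 = 8.13 mm
PW = 27.17 + 8.07 + 8.13 = 43.37 ≈ 43.4 mm.

PW ≈ 43.4 mm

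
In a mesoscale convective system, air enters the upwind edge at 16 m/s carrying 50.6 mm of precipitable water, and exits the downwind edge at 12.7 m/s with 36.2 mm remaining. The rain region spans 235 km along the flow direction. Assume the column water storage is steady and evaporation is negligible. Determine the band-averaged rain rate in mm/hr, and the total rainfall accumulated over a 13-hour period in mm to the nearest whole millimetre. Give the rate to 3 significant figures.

R ≈ 5.36 mm/hr; total ≈ 70 mm

Column moisture flux per unit crosswind length is F = V × PW.
Inflow: F_in = 16 × 50.6 = 809.6 mm·m/s
Outflow: F_out = 12.7 × 36.2 = 459.74 mm·m/s
Steady-state rate R = (F_in − F_out)/L = (809.6 − 459.74) / 235000 m = 1.489e-03 mm/s.
R = 1.489e-03 × 3600 = 5.36 mm/hr.
Over 13 h: total = 5.36 × 13 = 69.68 ≈ 70 mm.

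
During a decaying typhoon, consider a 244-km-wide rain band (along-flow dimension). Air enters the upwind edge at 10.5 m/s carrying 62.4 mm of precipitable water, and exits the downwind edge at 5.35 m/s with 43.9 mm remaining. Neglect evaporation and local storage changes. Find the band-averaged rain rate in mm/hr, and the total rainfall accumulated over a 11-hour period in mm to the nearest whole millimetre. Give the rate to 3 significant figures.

R ≈ 6.20 mm/hr; total ≈ 68 mm

Column moisture flux per unit crosswind length is F = V × PW.
Inflow: F_in = 10.5 × 62.4 = 655.2 mm·m/s
Outflow: F_out = 5.35 × 43.9 = 234.865 mm·m/s
Steady-state rate R = (F_in − F_out)/L = (655.2 − 234.865) / 244000 m = 1.723e-03 mm/s.
R = 1.723e-03 × 3600 = 6.20 mm/hr.
Over 11 h: total = 6.20 × 11 = 68.2 ≈ 68 mm.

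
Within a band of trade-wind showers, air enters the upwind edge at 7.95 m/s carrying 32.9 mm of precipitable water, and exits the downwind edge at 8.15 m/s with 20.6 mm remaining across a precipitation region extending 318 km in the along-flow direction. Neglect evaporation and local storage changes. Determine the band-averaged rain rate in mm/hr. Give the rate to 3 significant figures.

Column moisture flux per unit crosswind length is F = V × PW.
Inflow: F_in = 7.95 × 32.9 = 261.555 mm·m/s
Outflow: F_out = 8.15 × 20.6 = 167.89 mm·m/s
Steady-state rate R = (F_in − F_out)/L = (261.555 − 167.89) / 318000 m = 2.945e-04 mm/s.
R = 2.945e-04 × 3600 = 1.06 mm/hr.

R ≈ 1.06 mm/hr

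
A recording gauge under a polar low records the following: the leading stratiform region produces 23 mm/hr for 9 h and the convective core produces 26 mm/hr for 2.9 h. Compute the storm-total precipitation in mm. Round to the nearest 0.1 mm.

total ≈ 282.4 mm

Total = Σ Rᵢ Δtᵢ = 23 × 9 + 26 × 2.9
      = 207 + 75.4 = 282.4 mm.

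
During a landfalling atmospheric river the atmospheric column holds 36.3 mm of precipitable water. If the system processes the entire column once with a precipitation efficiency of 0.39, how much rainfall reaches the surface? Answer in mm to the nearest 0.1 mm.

Rainfall = ε × PW = 0.39 × 36.3 = 14.2 mm.

rainfall ≈ 14.2 mm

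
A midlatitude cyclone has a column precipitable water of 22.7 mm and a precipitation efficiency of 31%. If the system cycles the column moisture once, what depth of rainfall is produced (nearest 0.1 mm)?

rainfall ≈ 7.0 mm

Rainfall = ε × PW = 0.31 × 22.7 = 7.0 mm.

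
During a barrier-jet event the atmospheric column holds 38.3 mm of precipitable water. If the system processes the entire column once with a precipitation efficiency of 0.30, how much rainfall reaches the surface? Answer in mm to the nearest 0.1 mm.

Rainfall = ε × PW = 0.30 × 38.3 = 11.5 mm.

rainfall ≈ 11.5 mm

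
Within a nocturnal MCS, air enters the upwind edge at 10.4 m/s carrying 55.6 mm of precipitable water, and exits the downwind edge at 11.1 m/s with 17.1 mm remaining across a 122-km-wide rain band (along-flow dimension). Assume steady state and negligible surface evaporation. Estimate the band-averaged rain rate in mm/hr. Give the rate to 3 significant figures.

Column moisture flux per unit crosswind length is F = V × PW.
Inflow: F_in = 10.4 × 55.6 = 578.24 mm·m/s
Outflow: F_out = 11.1 × 17.1 = 189.81 mm·m/s
Steady-state rate R = (F_in − F_out)/L = (578.24 − 189.81) / 122000 m = 3.184e-03 mm/s.
R = 3.184e-03 × 3600 = 11.5 mm/hr.

R ≈ 11.5 mm/hr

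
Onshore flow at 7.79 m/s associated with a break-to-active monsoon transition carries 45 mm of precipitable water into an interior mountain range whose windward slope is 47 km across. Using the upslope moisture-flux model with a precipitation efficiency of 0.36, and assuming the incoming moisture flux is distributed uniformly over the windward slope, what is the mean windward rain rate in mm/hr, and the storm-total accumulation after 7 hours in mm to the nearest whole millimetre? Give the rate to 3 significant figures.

Incoming column moisture flux per unit ridge length: F = V × PW = 7.79 × 45 = 350.55 mm·m/s.
Spread over the 47 km slope with efficiency ε = 0.36: R = ε·F/W = 0.36 × 350.55 / 47000 m = 2.685e-03 mm/s.
R = 2.685e-03 × 3600 = 9.67 mm/hr.
Over 7 h: total = 9.67 × 7 = 67.69 ≈ 68 mm.

R ≈ 9.67 mm/hr; total ≈ 68 mm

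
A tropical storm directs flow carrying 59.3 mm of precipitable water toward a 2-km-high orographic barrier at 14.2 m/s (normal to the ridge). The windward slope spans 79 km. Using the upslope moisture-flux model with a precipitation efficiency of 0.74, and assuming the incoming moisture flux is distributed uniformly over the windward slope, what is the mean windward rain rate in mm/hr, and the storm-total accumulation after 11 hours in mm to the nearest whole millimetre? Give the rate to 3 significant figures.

Incoming column moisture flux per unit ridge length: F = V × PW = 14.2 × 59.3 = 842.06 mm·m/s.
Spread over the 79 km slope with efficiency ε = 0.74: R = ε·F/W = 0.74 × 842.06 / 79000 m = 7.888e-03 mm/s.
R = 7.888e-03 × 3600 = 28.4 mm/hr.
Over 11 h: total = 28.4 × 11 = 312.4 ≈ 312 mm.

R ≈ 28.4 mm/hr; total ≈ 312 mm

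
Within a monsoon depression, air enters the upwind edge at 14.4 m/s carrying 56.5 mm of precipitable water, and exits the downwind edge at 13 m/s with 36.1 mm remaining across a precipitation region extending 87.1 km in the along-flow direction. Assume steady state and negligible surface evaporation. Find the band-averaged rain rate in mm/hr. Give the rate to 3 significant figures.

Column moisture flux per unit crosswind length is F = V × PW.
Inflow: F_in = 14.4 × 56.5 = 813.6 mm·m/s
Outflow: F_out = 13 × 36.1 = 469.3 mm·m/s
Steady-state rate R = (F_in − F_out)/L = (813.6 − 469.3) / 87100 m = 3.953e-03 mm/s.
R = 3.953e-03 × 3600 = 14.2 mm/hr.

R ≈ 14.2 mm/hr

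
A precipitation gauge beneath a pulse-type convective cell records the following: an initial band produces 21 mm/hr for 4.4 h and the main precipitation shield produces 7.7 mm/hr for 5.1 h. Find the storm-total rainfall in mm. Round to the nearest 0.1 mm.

Total = Σ Rᵢ Δtᵢ = 21 × 4.4 + 7.7 × 5.1
      = 92.4 + 39.27 = 131.7 mm.

total ≈ 131.7 mm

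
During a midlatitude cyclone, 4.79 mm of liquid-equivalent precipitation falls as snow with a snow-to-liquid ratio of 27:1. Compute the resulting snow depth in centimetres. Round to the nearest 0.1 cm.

snow depth ≈ 12.9 cm

Snow depth = liquid × ratio = 4.79 mm × 27 = 129.33 mm = 12.9 cm.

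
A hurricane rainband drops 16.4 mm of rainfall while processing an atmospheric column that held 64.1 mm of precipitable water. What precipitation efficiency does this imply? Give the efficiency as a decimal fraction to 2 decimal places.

ε ≈ 0.26

ε = rainfall / PW = 16.4 / 64.1 = 0.26.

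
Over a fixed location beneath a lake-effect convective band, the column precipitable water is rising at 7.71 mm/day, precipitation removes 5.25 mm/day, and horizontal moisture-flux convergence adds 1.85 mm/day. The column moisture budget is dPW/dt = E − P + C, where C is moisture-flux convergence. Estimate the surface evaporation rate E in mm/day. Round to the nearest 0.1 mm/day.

dPW/dt = +7.71 mm/day.
E = dPW/dt + P − C = (+7.71) + 5.25 − (1.85) = 11.1 mm/day.

E ≈ 11.1 mm/day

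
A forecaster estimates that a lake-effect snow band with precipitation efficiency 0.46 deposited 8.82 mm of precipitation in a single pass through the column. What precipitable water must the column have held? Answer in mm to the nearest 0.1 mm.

PW ≈ 19.2 mm

PW = precipitation / ε = 8.82 / 0.46 = 19.2 mm.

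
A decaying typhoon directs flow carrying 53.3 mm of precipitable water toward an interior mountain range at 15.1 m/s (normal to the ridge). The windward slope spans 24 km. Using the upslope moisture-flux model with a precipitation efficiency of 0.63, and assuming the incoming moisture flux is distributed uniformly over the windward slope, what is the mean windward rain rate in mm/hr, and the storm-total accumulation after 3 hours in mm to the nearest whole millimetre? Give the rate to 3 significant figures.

Incoming column moisture flux per unit ridge length: F = V × PW = 15.1 × 53.3 = 804.83 mm·m/s.
Spread over the 24 km slope with efficiency ε = 0.63: R = ε·F/W = 0.63 × 804.83 / 24000 m = 2.113e-02 mm/s.
R = 2.113e-02 × 3600 = 76.1 mm/hr.
Over 3 h: total = 76.1 × 3 = 228.3 ≈ 228 mm.

R ≈ 76.1 mm/hr; total ≈ 228 mm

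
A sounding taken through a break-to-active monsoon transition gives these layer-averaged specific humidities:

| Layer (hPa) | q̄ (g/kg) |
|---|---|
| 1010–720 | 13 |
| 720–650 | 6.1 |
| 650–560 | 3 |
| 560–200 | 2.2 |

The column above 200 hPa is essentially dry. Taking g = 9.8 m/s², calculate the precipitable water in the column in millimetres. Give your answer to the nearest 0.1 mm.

Precipitable water is the column-integrated vapour mass per unit area: PW = (1/g) Σ q̄ Δp, with q in kg/kg and Δp in Pa (1 kg/m² of water = 1 mm).
Layer 1010–720 hPa: Δp = 290 hPa = 29000 Pa, q̄ = 0.013 kg/kg → 0.013 × 29000 / 9.8 = 38.47 mm
Layer 720–650 hPa: Δp = 70 hPa = 7000 Pa, q̄ = 0.0061 kg/kg → 0.0061 × 7000 / 9.8 = 4.36 mm
Layer 650–560 hPa: Δp = 90 hPa = 9000 Pa, q̄ = 0.003 kg/kg → 0.003 × 9000 / 9.8 = 2.76 mm
Layer 560–200 hPa: Δp = 360 hPa = 36000 Pa, q̄ = 0.0022 kg/kg → 0.0022 × 36000 / 9.8 = 8.08 mm
PW = 38.47 + 4.36 + 2.76 + 8.08 = 53.67 ≈ 53.7 mm.

PW ≈ 53.7 mm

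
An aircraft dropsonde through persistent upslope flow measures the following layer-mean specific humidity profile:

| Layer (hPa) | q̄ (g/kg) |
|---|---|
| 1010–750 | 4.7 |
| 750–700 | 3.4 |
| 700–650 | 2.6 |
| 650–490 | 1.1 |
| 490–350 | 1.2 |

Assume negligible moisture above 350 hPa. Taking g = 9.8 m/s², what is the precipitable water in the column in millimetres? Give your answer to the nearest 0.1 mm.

Precipitable water is the column-integrated vapour mass per unit area: PW = (1/g) Σ q̄ Δp, with q in kg/kg and Δp in Pa (1 kg/m² of water = 1 mm).
Layer 1010–750 hPa: Δp = 260 hPa = 26000 Pa, q̄ = 0.0047 kg/kg → 0.0047 × 26000 / 9.8 = 12.47 mm
Layer 750–700 hPa: Δp = 50 hPa = 5000 Pa, q̄ = 0.0034 kg/kg → 0.0034 × 5000 / 9.8 = 1.73 mm
Layer 700–650 hPa: Δp = 50 hPa = 5000 Pa, q̄ = 0.0026 kg/kg → 0.0026 × 5000 / 9.8 = 1.33 mm
Layer 650–490 hPa: Δp = 160 hPa = 16000 Pa, q̄ = 0.0011 kg/kg → 0.0011 × 16000 / 9.8 = 1.80 mm
Layer 490–350 hPa: Δp = 140 hPa = 14000 Pa, q̄ = 0.0012 kg/kg → 0.0012 × 14000 / 9.8 = 1.71 mm
PW = 12.47 + 1.73 + 1.33 + 1.80 + 1.71 = 19.04 ≈ 19.0 mm.

PW ≈ 19.0 mm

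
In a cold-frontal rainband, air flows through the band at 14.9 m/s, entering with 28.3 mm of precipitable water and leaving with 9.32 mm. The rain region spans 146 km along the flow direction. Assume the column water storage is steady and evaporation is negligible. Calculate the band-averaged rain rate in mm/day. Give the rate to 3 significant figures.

Column moisture flux per unit crosswind length is F = V × PW.
Inflow: F_in = 14.9 × 28.3 = 421.67 mm·m/s
Outflow: F_out = 14.9 × 9.32 = 138.868 mm·m/s
Steady-state rate R = (F_in − F_out)/L = (421.67 − 138.868) / 146000 m = 1.937e-03 mm/s.
R = 1.937e-03 × 3600 × 24 = 167 mm/day.

R ≈ 167 mm/day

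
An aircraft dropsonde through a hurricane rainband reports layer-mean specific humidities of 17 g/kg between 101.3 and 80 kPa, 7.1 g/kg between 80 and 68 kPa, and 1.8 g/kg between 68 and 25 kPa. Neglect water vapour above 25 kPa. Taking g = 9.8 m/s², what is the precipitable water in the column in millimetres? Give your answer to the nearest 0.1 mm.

PW ≈ 53.5 mm

Precipitable water is the column-integrated vapour mass per unit area: PW = (1/g) Σ q̄ Δp, with q in kg/kg and Δp in Pa (1 kg/m² of water = 1 mm).
Layer 101.3–80 kPa: Δp = 213 hPa = 21300 Pa, q̄ = 0.017 kg/kg → 0.017 × 21300 / 9.8 = 36.95 mm
Layer 80–68 kPa: Δp = 120 hPa = 12000 Pa, q̄ = 0.0071 kg/kg → 0.0071 × 12000 / 9.8 = 8.69 mm
Layer 68–25 kPa: Δp = 430 hPa = 43000 Pa, q̄ = 0.0018 kg/kg → 0.0018 × 43000 / 9.8 = 7.90 mm
PW = 36.95 + 8.69 + 7.90 = 53.54 ≈ 53.5 mm.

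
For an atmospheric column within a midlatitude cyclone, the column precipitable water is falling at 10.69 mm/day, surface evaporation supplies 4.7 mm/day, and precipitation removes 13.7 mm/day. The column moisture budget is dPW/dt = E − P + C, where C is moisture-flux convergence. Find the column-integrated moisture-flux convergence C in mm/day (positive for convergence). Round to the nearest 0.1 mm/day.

dPW/dt = -10.69 mm/day.
C = dPW/dt − E + P = (-10.69) − 4.7 + 13.7 = -1.7 mm/day.

C ≈ -1.7 mm/day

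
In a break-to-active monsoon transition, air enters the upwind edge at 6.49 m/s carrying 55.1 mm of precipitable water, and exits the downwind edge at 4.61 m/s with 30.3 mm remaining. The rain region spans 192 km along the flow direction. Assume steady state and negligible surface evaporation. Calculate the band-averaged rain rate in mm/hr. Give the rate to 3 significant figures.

Column moisture flux per unit crosswind length is F = V × PW.
Inflow: F_in = 6.49 × 55.1 = 357.599 mm·m/s
Outflow: F_out = 4.61 × 30.3 = 139.683 mm·m/s
Steady-state rate R = (F_in − F_out)/L = (357.599 − 139.683) / 192000 m = 1.135e-03 mm/s.
R = 1.135e-03 × 3600 = 4.09 mm/hr.

R ≈ 4.09 mm/hr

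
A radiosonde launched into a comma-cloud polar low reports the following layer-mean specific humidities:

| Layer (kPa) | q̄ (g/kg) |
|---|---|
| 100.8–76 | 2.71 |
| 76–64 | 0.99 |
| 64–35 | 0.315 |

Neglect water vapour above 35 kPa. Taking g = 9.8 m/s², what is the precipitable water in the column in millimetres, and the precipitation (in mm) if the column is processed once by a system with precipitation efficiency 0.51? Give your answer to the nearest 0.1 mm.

PW ≈ 9.0 mm; precipitation ≈ 4.6 mm

Precipitable water is the column-integrated vapour mass per unit area: PW = (1/g) Σ q̄ Δp, with q in kg/kg and Δp in Pa (1 kg/m² of water = 1 mm).
Layer 100.8–76 kPa: Δp = 248 hPa = 24800 Pa, q̄ = 0.00271 kg/kg → 0.00271 × 24800 / 9.8 = 6.86 mm
Layer 76–64 kPa: Δp = 120 hPa = 12000 Pa, q̄ = 0.00099 kg/kg → 0.00099 × 12000 / 9.8 = 1.21 mm
Layer 64–35 kPa: Δp = 290 hPa = 29000 Pa, q̄ = 0.000315 kg/kg → 0.000315 × 29000 / 9.8 = 0.93 mm
PW = 6.86 + 1.21 + 0.93 = 9.00 ≈ 9.0 mm.
Precipitation = ε × PW = 0.51 × 9.0 = 4.6 mm.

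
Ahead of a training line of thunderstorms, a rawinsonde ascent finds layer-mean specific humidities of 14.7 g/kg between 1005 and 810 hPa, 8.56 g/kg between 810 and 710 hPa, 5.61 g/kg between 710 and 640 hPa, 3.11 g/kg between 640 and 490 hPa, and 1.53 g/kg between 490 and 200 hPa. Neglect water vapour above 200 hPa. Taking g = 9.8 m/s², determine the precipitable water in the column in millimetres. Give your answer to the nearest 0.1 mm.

Precipitable water is the column-integrated vapour mass per unit area: PW = (1/g) Σ q̄ Δp, with q in kg/kg and Δp in Pa (1 kg/m² of water = 1 mm).
Layer 1005–810 hPa: Δp = 195 hPa = 19500 Pa, q̄ = 0.0147 kg/kg → 0.0147 × 19500 / 9.8 = 29.25 mm
Layer 810–710 hPa: Δp = 100 hPa = 10000 Pa, q̄ = 0.00856 kg/kg → 0.00856 × 10000 / 9.8 = 8.73 mm
Layer 710–640 hPa: Δp = 70 hPa = 7000 Pa, q̄ = 0.00561 kg/kg → 0.00561 × 7000 / 9.8 = 4.01 mm
Layer 640–490 hPa: Δp = 150 hPa = 15000 Pa, q̄ = 0.00311 kg/kg → 0.00311 × 15000 / 9.8 = 4.76 mm
Layer 490–200 hPa: Δp = 290 hPa = 29000 Pa, q̄ = 0.00153 kg/kg → 0.00153 × 29000 / 9.8 = 4.53 mm
PW = 29.25 + 8.73 + 4.01 + 4.76 + 4.53 = 51.28 ≈ 51.3 mm.

PW ≈ 51.3 mm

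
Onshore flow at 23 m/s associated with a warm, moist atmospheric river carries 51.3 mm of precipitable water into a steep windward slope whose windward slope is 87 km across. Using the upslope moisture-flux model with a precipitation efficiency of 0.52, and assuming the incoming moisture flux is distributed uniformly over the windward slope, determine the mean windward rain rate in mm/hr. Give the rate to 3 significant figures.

Incoming column moisture flux per unit ridge length: F = V × PW = 23 × 51.3 = 1179.9 mm·m/s.
Spread over the 87 km slope with efficiency ε = 0.52: R = ε·F/W = 0.52 × 1179.9 / 87000 m = 7.052e-03 mm/s.
R = 7.052e-03 × 3600 = 25.4 mm/hr.

R ≈ 25.4 mm/hr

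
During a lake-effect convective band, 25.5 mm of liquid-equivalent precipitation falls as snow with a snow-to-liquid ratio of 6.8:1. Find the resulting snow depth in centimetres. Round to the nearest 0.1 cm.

Snow depth = liquid × ratio = 25.5 mm × 6.8 = 173.4 mm = 17.3 cm.

snow depth ≈ 17.3 cm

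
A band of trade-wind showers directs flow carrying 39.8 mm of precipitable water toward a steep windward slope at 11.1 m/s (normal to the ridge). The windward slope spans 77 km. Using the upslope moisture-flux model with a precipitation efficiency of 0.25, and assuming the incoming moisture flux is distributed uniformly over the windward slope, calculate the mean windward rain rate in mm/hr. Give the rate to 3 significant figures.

Incoming column moisture flux per unit ridge length: F = V × PW = 11.1 × 39.8 = 441.78 mm·m/s.
Spread over the 77 km slope with efficiency ε = 0.25: R = ε·F/W = 0.25 × 441.78 / 77000 m = 1.434e-03 mm/s.
R = 1.434e-03 × 3600 = 5.16 mm/hr.

R ≈ 5.16 mm/hr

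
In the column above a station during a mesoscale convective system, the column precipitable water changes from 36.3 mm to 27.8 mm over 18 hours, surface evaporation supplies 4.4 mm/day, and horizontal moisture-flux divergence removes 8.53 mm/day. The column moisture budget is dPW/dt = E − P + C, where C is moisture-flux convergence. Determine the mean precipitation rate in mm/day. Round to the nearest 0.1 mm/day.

dPW/dt = (27.8 − 36.3) mm / (18/24 day) = -11.333 mm/day.
P = E + C − dPW/dt = 4.4 + (-8.53) − (-11.333) = 7.2 mm/day.

P ≈ 7.2 mm/day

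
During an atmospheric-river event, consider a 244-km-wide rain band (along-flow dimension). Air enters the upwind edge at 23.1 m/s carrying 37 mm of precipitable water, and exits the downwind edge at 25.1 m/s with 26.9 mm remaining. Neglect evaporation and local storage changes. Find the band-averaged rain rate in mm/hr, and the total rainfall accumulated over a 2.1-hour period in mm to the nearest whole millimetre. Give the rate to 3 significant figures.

Column moisture flux per unit crosswind length is F = V × PW.
Inflow: F_in = 23.1 × 37 = 854.7 mm·m/s
Outflow: F_out = 25.1 × 26.9 = 675.19 mm·m/s
Steady-state rate R = (F_in − F_out)/L = (854.7 − 675.19) / 244000 m = 7.357e-04 mm/s.
R = 7.357e-04 × 3600 = 2.65 mm/hr.
Over 2.1 h: total = 2.65 × 2.1 = 5.565 ≈ 6 mm.

R ≈ 2.65 mm/hr; total ≈ 6 mm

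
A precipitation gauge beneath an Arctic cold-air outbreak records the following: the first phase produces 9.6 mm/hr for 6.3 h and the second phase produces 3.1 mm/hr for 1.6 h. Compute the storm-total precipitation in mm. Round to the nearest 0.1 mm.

total ≈ 65.4 mm

Total = Σ Rᵢ Δtᵢ = 9.6 × 6.3 + 3.1 × 1.6
      = 60.48 + 4.96 = 65.4 mm.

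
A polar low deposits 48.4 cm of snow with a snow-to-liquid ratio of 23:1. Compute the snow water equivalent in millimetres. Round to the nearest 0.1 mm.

SWE = snow depth / ratio = 48.4 cm / 23 = 2.104 cm = 21.0 mm.

SWE ≈ 21.0 mm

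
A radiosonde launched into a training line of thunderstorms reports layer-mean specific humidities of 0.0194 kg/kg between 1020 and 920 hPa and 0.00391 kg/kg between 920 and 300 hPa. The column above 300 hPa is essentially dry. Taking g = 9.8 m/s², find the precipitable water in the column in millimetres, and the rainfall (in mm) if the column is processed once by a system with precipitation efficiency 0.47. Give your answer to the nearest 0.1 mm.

Precipitable water is the column-integrated vapour mass per unit area: PW = (1/g) Σ q̄ Δp, with q in kg/kg and Δp in Pa (1 kg/m² of water = 1 mm).
Layer 1020–920 hPa: Δp = 100 hPa = 10000 Pa, q̄ = 0.0194 kg/kg → 0.0194 × 10000 / 9.8 = 19.80 mm
Layer 920–300 hPa: Δp = 620 hPa = 62000 Pa, q̄ = 0.00391 kg/kg → 0.00391 × 62000 / 9.8 = 24.74 mm
PW = 19.80 + 24.74 = 44.54 ≈ 44.5 mm.
Rainfall = ε × PW = 0.47 × 44.5 = 20.9 mm.

PW ≈ 44.5 mm; rainfall ≈ 20.9 mm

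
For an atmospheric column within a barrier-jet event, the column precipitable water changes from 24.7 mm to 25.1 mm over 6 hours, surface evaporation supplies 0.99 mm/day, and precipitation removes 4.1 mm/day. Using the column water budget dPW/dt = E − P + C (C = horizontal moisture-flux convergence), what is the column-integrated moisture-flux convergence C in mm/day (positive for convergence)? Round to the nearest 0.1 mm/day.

C ≈ 4.7 mm/day

dPW/dt = (25.1 − 24.7) mm / (6/24 day) = +1.600 mm/day.
C = dPW/dt − E + P = (+1.600) − 0.99 + 4.1 = 4.7 mm/day.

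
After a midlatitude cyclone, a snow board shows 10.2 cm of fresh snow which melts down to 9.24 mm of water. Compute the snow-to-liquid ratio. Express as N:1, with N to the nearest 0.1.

ratio ≈ 11.0

Ratio = snow depth / SWE = 102 mm / 9.24 mm = 11.0, i.e. 11.0:1.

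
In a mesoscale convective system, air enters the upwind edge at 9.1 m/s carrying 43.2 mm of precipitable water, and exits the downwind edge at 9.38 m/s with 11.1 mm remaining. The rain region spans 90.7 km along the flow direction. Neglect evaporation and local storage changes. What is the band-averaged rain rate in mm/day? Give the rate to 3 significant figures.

Column moisture flux per unit crosswind length is F = V × PW.
Inflow: F_in = 9.1 × 43.2 = 393.12 mm·m/s
Outflow: F_out = 9.38 × 11.1 = 104.118 mm·m/s
Steady-state rate R = (F_in − F_out)/L = (393.12 − 104.118) / 90700 m = 3.186e-03 mm/s.
R = 3.186e-03 × 3600 × 24 = 275 mm/day.

R ≈ 275 mm/day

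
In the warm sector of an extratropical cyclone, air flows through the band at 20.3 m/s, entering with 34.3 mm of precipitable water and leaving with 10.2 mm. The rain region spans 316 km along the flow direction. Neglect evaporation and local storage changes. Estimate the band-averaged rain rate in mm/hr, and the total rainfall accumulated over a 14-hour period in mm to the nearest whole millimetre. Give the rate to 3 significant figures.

Column moisture flux per unit crosswind length is F = V × PW.
Inflow: F_in = 20.3 × 34.3 = 696.29 mm·m/s
Outflow: F_out = 20.3 × 10.2 = 207.06 mm·m/s
Steady-state rate R = (F_in − F_out)/L = (696.29 − 207.06) / 316000 m = 1.548e-03 mm/s.
R = 1.548e-03 × 3600 = 5.57 mm/hr.
Over 14 h: total = 5.57 × 14 = 77.98 ≈ 78 mm.

R ≈ 5.57 mm/hr; total ≈ 78 mm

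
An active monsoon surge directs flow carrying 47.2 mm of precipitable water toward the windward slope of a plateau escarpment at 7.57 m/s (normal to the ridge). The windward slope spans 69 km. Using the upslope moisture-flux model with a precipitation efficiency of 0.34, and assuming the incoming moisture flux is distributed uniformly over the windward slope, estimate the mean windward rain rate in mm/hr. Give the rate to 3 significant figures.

Incoming column moisture flux per unit ridge length: F = V × PW = 7.57 × 47.2 = 357.304 mm·m/s.
Spread over the 69 km slope with efficiency ε = 0.34: R = ε·F/W = 0.34 × 357.304 / 69000 m = 1.761e-03 mm/s.
R = 1.761e-03 × 3600 = 6.34 mm/hr.

R ≈ 6.34 mm/hr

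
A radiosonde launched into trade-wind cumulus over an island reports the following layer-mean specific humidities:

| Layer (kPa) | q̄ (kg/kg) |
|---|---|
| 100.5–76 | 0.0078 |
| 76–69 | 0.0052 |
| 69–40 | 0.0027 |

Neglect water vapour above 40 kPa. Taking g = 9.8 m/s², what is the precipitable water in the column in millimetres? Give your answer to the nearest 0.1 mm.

PW ≈ 31.2 mm

Precipitable water is the column-integrated vapour mass per unit area: PW = (1/g) Σ q̄ Δp, with q in kg/kg and Δp in Pa (1 kg/m² of water = 1 mm).
Layer 100.5–76 kPa: Δp = 245 hPa = 24500 Pa, q̄ = 0.0078 kg/kg → 0.0078 × 24500 / 9.8 = 19.50 mm
Layer 76–69 kPa: Δp = 70 hPa = 7000 Pa, q̄ = 0.0052 kg/kg → 0.0052 × 7000 / 9.8 = 3.71 mm
Layer 69–40 kPa: Δp = 290 hPa = 29000 Pa, q̄ = 0.0027 kg/kg → 0.0027 × 29000 / 9.8 = 7.99 mm
PW = 19.50 + 3.71 + 7.99 = 31.20 ≈ 31.2 mm.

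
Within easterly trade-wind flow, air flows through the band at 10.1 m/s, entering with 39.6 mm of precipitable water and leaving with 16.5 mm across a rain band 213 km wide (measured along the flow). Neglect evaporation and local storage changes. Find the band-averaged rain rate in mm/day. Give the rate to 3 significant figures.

R ≈ 94.6 mm/day

Column moisture flux per unit crosswind length is F = V × PW.
Inflow: F_in = 10.1 × 39.6 = 399.96 mm·m/s
Outflow: F_out = 10.1 × 16.5 = 166.65 mm·m/s
Steady-state rate R = (F_in − F_out)/L = (399.96 − 166.65) / 213000 m = 1.095e-03 mm/s.
R = 1.095e-03 × 3600 × 24 = 94.6 mm/day.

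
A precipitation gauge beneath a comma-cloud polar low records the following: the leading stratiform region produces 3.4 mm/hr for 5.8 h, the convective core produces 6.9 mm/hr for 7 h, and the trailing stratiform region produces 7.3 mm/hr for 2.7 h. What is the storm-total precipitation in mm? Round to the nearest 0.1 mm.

total ≈ 87.7 mm

Total = Σ Rᵢ Δtᵢ = 3.4 × 5.8 + 6.9 × 7 + 7.3 × 2.7
      = 19.72 + 48.3 + 19.71 = 87.7 mm.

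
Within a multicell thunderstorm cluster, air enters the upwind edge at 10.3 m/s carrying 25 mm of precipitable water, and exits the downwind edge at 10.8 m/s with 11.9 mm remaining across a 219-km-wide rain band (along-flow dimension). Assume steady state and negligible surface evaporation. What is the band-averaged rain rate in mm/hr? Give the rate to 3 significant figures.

Column moisture flux per unit crosswind length is F = V × PW.
Inflow: F_in = 10.3 × 25 = 257.5 mm·m/s
Outflow: F_out = 10.8 × 11.9 = 128.52 mm·m/s
Steady-state rate R = (F_in − F_out)/L = (257.5 − 128.52) / 219000 m = 5.889e-04 mm/s.
R = 5.889e-04 × 3600 = 2.12 mm/hr.

R ≈ 2.12 mm/hr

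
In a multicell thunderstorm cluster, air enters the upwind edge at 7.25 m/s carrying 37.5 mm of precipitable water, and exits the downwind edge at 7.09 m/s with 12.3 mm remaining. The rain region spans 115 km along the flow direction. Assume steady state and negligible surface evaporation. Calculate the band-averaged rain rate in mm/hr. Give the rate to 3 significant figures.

R ≈ 5.78 mm/hr

Column moisture flux per unit crosswind length is F = V × PW.
Inflow: F_in = 7.25 × 37.5 = 271.875 mm·m/s
Outflow: F_out = 7.09 × 12.3 = 87.207 mm·m/s
Steady-state rate R = (F_in − F_out)/L = (271.875 − 87.207) / 115000 m = 1.606e-03 mm/s.
R = 1.606e-03 × 3600 = 5.78 mm/hr.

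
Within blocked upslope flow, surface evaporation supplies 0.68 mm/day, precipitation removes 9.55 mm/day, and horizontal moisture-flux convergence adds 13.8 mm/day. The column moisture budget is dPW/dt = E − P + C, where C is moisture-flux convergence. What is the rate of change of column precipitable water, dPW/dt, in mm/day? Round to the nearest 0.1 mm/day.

dPW/dt = E − P + C = 0.68 − 9.55 + (13.8) = 4.9 mm/day.

dPW/dt ≈ 4.9 mm/day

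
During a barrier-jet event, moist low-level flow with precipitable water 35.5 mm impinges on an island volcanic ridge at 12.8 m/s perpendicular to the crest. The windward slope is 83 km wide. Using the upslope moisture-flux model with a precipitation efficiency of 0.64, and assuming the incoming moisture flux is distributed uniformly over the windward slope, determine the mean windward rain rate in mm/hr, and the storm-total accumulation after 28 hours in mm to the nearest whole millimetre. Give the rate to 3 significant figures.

R ≈ 12.6 mm/hr; total ≈ 353 mm

Incoming column moisture flux per unit ridge length: F = V × PW = 12.8 × 35.5 = 454.4 mm·m/s.
Spread over the 83 km slope with efficiency ε = 0.64: R = ε·F/W = 0.64 × 454.4 / 83000 m = 3.504e-03 mm/s.
R = 3.504e-03 × 3600 = 12.6 mm/hr.
Over 28 h: total = 12.6 × 28 = 352.8 ≈ 353 mm.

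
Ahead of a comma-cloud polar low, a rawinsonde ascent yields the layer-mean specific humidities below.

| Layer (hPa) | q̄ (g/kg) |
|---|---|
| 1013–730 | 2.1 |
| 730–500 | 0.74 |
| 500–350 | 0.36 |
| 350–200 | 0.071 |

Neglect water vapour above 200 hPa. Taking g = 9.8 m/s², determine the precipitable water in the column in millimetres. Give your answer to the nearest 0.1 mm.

Precipitable water is the column-integrated vapour mass per unit area: PW = (1/g) Σ q̄ Δp, with q in kg/kg and Δp in Pa (1 kg/m² of water = 1 mm).
Layer 1013–730 hPa: Δp = 283 hPa = 28300 Pa, q̄ = 0.0021 kg/kg → 0.0021 × 28300 / 9.8 = 6.06 mm
Layer 730–500 hPa: Δp = 230 hPa = 23000 Pa, q̄ = 0.00074 kg/kg → 0.00074 × 23000 / 9.8 = 1.74 mm
Layer 500–350 hPa: Δp = 150 hPa = 15000 Pa, q̄ = 0.00036 kg/kg → 0.00036 × 15000 / 9.8 = 0.55 mm
Layer 350–200 hPa: Δp = 150 hPa = 15000 Pa, q̄ = 7.1e-05 kg/kg → 7.1e-05 × 15000 / 9.8 = 0.11 mm
PW = 6.06 + 1.74 + 0.55 + 0.11 = 8.46 ≈ 8.5 mm.

PW ≈ 8.5 mm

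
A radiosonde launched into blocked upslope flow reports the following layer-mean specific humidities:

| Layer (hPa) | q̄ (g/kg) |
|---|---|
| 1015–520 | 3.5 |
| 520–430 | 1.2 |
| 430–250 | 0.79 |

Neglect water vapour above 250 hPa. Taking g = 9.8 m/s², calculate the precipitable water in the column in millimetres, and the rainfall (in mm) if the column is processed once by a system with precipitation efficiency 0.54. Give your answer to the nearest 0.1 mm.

PW ≈ 20.2 mm; rainfall ≈ 10.9 mm

Precipitable water is the column-integrated vapour mass per unit area: PW = (1/g) Σ q̄ Δp, with q in kg/kg and Δp in Pa (1 kg/m² of water = 1 mm).
Layer 1015–520 hPa: Δp = 495 hPa = 49500 Pa, q̄ = 0.0035 kg/kg → 0.0035 × 49500 / 9.8 = 17.68 mm
Layer 520–430 hPa: Δp = 90 hPa = 9000 Pa, q̄ = 0.0012 kg/kg → 0.0012 × 9000 / 9.8 = 1.10 mm
Layer 430–250 hPa: Δp = 180 hPa = 18000 Pa, q̄ = 0.00079 kg/kg → 0.00079 × 18000 / 9.8 = 1.45 mm
PW = 17.68 + 1.10 + 1.45 = 20.23 ≈ 20.2 mm.
Rainfall = ε × PW = 0.54 × 20.2 = 10.9 mm.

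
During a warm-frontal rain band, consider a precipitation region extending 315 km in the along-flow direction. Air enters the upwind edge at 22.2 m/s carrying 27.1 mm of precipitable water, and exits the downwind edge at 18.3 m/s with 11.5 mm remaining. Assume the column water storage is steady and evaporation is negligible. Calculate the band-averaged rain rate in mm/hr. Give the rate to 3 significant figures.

R ≈ 4.47 mm/hr

Column moisture flux per unit crosswind length is F = V × PW.
Inflow: F_in = 22.2 × 27.1 = 601.62 mm·m/s
Outflow: F_out = 18.3 × 11.5 = 210.45 mm·m/s
Steady-state rate R = (F_in − F_out)/L = (601.62 − 210.45) / 315000 m = 1.242e-03 mm/s.
R = 1.242e-03 × 3600 = 4.47 mm/hr.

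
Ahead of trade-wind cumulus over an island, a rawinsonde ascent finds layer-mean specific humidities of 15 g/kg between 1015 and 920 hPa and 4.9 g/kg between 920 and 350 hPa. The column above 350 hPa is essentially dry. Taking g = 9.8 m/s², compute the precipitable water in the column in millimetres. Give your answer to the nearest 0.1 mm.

Precipitable water is the column-integrated vapour mass per unit area: PW = (1/g) Σ q̄ Δp, with q in kg/kg and Δp in Pa (1 kg/m² of water = 1 mm).
Layer 1015–920 hPa: Δp = 95 hPa = 9500 Pa, q̄ = 0.015 kg/kg → 0.015 × 9500 / 9.8 = 14.54 mm
Layer 920–350 hPa: Δp = 570 hPa = 57000 Pa, q̄ = 0.0049 kg/kg → 0.0049 × 57000 / 9.8 = 28.50 mm
PW = 14.54 + 28.50 = 43.04 ≈ 43.0 mm.

PW ≈ 43.0 mm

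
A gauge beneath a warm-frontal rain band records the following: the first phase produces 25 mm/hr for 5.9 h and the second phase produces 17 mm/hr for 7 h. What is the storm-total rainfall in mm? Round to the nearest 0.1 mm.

total ≈ 266.5 mm

Total = Σ Rᵢ Δtᵢ = 25 × 5.9 + 17 × 7
      = 147.5 + 119 = 266.5 mm.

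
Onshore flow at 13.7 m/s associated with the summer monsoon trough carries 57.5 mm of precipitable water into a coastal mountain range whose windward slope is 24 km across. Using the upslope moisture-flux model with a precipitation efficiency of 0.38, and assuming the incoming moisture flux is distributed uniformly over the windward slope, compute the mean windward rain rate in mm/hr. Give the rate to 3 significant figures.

Incoming column moisture flux per unit ridge length: F = V × PW = 13.7 × 57.5 = 787.75 mm·m/s.
Spread over the 24 km slope with efficiency ε = 0.38: R = ε·F/W = 0.38 × 787.75 / 24000 m = 1.247e-02 mm/s.
R = 1.247e-02 × 3600 = 44.9 mm/hr.

R ≈ 44.9 mm/hr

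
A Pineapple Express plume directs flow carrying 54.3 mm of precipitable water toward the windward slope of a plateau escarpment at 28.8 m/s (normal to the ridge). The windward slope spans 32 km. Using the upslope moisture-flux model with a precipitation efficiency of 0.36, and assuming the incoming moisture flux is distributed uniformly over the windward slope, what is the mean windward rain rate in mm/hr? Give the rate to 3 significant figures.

R ≈ 63.3 mm/hr

Incoming column moisture flux per unit ridge length: F = V × PW = 28.8 × 54.3 = 1563.84 mm·m/s.
Spread over the 32 km slope with efficiency ε = 0.36: R = ε·F/W = 0.36 × 1563.84 / 32000 m = 1.759e-02 mm/s.
R = 1.759e-02 × 3600 = 63.3 mm/hr.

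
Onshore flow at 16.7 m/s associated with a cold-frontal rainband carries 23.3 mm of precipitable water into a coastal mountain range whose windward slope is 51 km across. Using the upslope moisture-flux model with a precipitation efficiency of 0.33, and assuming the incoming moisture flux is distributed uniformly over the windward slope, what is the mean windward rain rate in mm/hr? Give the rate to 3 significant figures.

Incoming column moisture flux per unit ridge length: F = V × PW = 16.7 × 23.3 = 389.11 mm·m/s.
Spread over the 51 km slope with efficiency ε = 0.33: R = ε·F/W = 0.33 × 389.11 / 51000 m = 2.518e-03 mm/s.
R = 2.518e-03 × 3600 = 9.06 mm/hr.

R ≈ 9.06 mm/hr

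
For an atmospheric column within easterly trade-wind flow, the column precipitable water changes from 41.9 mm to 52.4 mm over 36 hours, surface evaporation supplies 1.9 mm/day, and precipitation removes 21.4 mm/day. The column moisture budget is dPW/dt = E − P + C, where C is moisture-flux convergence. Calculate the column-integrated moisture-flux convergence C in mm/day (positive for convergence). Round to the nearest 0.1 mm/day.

C ≈ 26.5 mm/day

dPW/dt = (52.4 − 41.9) mm / (36/24 day) = +7.000 mm/day.
C = dPW/dt − E + P = (+7.000) − 1.9 + 21.4 = 26.5 mm/day.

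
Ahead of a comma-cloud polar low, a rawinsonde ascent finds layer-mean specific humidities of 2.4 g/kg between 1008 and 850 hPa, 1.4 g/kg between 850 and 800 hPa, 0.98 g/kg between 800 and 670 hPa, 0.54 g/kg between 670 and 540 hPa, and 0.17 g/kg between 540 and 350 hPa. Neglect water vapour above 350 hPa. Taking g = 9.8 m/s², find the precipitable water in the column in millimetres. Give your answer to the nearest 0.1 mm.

PW ≈ 6.9 mm

Precipitable water is the column-integrated vapour mass per unit area: PW = (1/g) Σ q̄ Δp, with q in kg/kg and Δp in Pa (1 kg/m² of water = 1 mm).
Layer 1008–850 hPa: Δp = 158 hPa = 15800 Pa, q̄ = 0.0024 kg/kg → 0.0024 × 15800 / 9.8 = 3.87 mm
Layer 850–800 hPa: Δp = 50 hPa = 5000 Pa, q̄ = 0.0014 kg/kg → 0.0014 × 5000 / 9.8 = 0.71 mm
Layer 800–670 hPa: Δp = 130 hPa = 13000 Pa, q̄ = 0.00098 kg/kg → 0.00098 × 13000 / 9.8 = 1.30 mm
Layer 670–540 hPa: Δp = 130 hPa = 13000 Pa, q̄ = 0.00054 kg/kg → 0.00054 × 13000 / 9.8 = 0.72 mm
Layer 540–350 hPa: Δp = 190 hPa = 19000 Pa, q̄ = 0.00017 kg/kg → 0.00017 × 19000 / 9.8 = 0.33 mm
PW = 3.87 + 0.71 + 1.30 + 0.72 + 0.33 = 6.93 ≈ 6.9 mm.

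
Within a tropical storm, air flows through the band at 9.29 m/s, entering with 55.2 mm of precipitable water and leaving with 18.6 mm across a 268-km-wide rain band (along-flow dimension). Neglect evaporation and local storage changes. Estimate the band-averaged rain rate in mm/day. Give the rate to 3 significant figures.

Column moisture flux per unit crosswind length is F = V × PW.
Inflow: F_in = 9.29 × 55.2 = 512.808 mm·m/s
Outflow: F_out = 9.29 × 18.6 = 172.794 mm·m/s
Steady-state rate R = (F_in − F_out)/L = (512.808 − 172.794) / 268000 m = 1.269e-03 mm/s.
R = 1.269e-03 × 3600 × 24 = 110 mm/day.

R ≈ 110 mm/day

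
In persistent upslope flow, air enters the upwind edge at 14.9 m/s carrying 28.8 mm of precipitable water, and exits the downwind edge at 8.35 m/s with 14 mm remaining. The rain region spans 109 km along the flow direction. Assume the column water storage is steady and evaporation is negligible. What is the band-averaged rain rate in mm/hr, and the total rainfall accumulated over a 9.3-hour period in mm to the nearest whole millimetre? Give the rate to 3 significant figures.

Column moisture flux per unit crosswind length is F = V × PW.
Inflow: F_in = 14.9 × 28.8 = 429.12 mm·m/s
Outflow: F_out = 8.35 × 14 = 116.9 mm·m/s
Steady-state rate R = (F_in − F_out)/L = (429.12 − 116.9) / 109000 m = 2.864e-03 mm/s.
R = 2.864e-03 × 3600 = 10.3 mm/hr.
Over 9.3 h: total = 10.3 × 9.3 = 95.79 ≈ 96 mm.

R ≈ 10.3 mm/hr; total ≈ 96 mm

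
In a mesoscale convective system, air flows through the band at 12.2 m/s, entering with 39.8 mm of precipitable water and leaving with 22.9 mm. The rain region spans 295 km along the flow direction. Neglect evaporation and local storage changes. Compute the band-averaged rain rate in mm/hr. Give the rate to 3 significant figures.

R ≈ 2.52 mm/hr

Column moisture flux per unit crosswind length is F = V × PW.
Inflow: F_in = 12.2 × 39.8 = 485.56 mm·m/s
Outflow: F_out = 12.2 × 22.9 = 279.38 mm·m/s
Steady-state rate R = (F_in − F_out)/L = (485.56 − 279.38) / 295000 m = 6.989e-04 mm/s.
R = 6.989e-04 × 3600 = 2.52 mm/hr.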